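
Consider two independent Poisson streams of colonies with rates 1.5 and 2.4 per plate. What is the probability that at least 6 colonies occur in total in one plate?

Independent Poisson processes superpose: combined rate λ = 1.5 + 2.4 = 3.9 per plate.
So μ = 3.9.
P(N ≥ 6) = 1 − P(N ≤ 5) ≈ 0.1994.

0.1994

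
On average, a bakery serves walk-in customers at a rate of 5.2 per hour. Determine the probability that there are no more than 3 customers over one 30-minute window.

Over the interval, μ = 5.2 × 0.5 = 2.6 (a 30-minute window = 0.5 hours).
P(N ≤ 3) = Σ_{j=0}^{3} e^(−μ) μ^j/j! ≈ 0.7360.

0.7360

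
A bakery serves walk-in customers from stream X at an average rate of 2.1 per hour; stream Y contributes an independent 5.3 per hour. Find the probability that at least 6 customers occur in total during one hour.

Independent Poisson processes superpose: combined rate λ = 2.1 + 5.3 = 7.4 per hour.
So μ = 7.4.
P(N ≥ 6) = 1 − P(N ≤ 5) ≈ 0.7474.

0.7474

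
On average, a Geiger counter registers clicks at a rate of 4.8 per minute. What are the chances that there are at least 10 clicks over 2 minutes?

Over the interval, μ = 4.8 × 2 = 9.6 (2 minutes).
P(N ≥ 10) = 1 − P(N ≤ 9) = 1 − Σ_{j=0}^{9} e^(−μ) μ^j/j! ≈ 0.4911.

0.4911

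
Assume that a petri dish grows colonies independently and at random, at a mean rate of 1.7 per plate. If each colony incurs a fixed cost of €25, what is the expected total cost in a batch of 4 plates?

€170

E[N] = 1.7 × 4 = 6.8 (a batch of 4 plates = 4 plates); E[cost] = 6.8 × €25 = €170.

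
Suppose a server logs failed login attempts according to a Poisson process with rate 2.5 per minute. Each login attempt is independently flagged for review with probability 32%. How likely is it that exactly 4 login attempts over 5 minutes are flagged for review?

Thinning: the login attempts that are flagged for review themselves form a Poisson process with rate 0.32 × 2.5 = 0.8 per minute.
Over the interval, μ = 0.8 × 5 = 4 (5 minutes).
P(N = 4) = e^(−4) · 4^4/4! ≈ 0.1954.

0.1954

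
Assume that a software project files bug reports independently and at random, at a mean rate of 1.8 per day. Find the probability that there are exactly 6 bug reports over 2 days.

0.0826

Over the interval, μ = 1.8 × 2 = 3.6 (2 days).
P(N = 6) = e^(−μ) μ^6/6! = e^(−3.6) · 3.6^6/720 ≈ 0.0826.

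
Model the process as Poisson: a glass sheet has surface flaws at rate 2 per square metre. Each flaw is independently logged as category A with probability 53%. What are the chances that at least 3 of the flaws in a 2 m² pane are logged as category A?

Thinning: the flaws that are logged as category A themselves form a Poisson process with rate 0.53 × 2 = 1.06 per square metre.
Over the interval, μ = 1.06 × 2 = 2.12 (a 2 m² pane = 2 square metres).
P(N ≥ 3) = 1 − P(N ≤ 2) ≈ 0.3558.

0.3558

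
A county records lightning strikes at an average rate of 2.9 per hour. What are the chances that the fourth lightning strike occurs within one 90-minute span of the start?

0.6318

Over the interval, μ = 2.9 × 1.5 = 4.35 (a 90-minute span = 1.5 hours).
The fourth arrival falls in the interval iff at least 4 events occur there: P(S_4 ≤ t) = P(N ≥ 4) = 1 − P(N ≤ 3) ≈ 0.6318.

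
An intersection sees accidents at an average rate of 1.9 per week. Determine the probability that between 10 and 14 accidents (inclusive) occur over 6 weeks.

Over the interval, μ = 1.9 × 6 = 11.4 (6 weeks).
P(10 ≤ N ≤ 14) = Σ_{j=10}^{14} e^(−11.4) · 11.4^j/j! ≈ 0.5247.

0.5247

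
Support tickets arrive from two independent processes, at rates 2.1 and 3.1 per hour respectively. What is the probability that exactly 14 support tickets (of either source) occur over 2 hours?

0.0604

Independent Poisson processes superpose: combined rate λ = 2.1 + 3.1 = 5.2 per hour.
Over the interval, μ = 5.2 × 2 = 10.4 (2 hours).
P(N = 14) = e^(−10.4) · 10.4^14/14! ≈ 0.0604.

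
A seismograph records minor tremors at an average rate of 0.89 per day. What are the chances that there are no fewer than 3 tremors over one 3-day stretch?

Over the interval, μ = 0.89 × 3 = 2.67 (a 3-day stretch = 3 days).
P(N ≥ 3) = 1 − P(N ≤ 2) = 1 − Σ_{j=0}^{2} e^(−μ) μ^j/j! ≈ 0.4990.

0.4990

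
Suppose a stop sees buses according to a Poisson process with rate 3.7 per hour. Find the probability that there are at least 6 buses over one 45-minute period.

Over the interval, μ = 3.7 × 0.75 = 2.775 (a 45-minute period = 0.75 hours).
P(N ≥ 6) = 1 − P(N ≤ 5) = 1 − Σ_{j=0}^{5} e^(−μ) μ^j/j! ≈ 0.0630.

0.0630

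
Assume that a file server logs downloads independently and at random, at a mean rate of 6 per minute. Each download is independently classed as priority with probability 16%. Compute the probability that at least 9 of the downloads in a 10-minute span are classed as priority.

0.6204

Thinning: the downloads that are classed as priority themselves form a Poisson process with rate 0.16 × 6 = 0.96 per minute.
Over the interval, μ = 0.96 × 10 = 9.6 (a 10-minute span = 10 minutes).
P(N ≥ 9) = 1 − P(N ≤ 8) ≈ 0.6204.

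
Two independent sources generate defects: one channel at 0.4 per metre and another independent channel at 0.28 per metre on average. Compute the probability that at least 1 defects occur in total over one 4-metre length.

Independent Poisson processes superpose: combined rate λ = 0.4 + 0.28 = 0.68 per metre.
Over the interval, μ = 0.68 × 4 = 2.72 (a 4-metre length = 4 metres).
P(N ≥ 1) = 1 − P(N ≤ 0) ≈ 0.9341.

0.9341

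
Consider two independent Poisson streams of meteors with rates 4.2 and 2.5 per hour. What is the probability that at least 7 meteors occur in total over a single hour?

Independent Poisson processes superpose: combined rate λ = 4.2 + 2.5 = 6.7 per hour.
So μ = 6.7.
P(N ≥ 7) = 1 − P(N ≤ 6) ≈ 0.5047.

0.5047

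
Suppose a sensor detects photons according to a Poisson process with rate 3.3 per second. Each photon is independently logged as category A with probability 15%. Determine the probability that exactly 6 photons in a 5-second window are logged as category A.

Thinning: the photons that are logged as category A themselves form a Poisson process with rate 0.15 × 3.3 = 0.495 per second.
Over the interval, μ = 0.495 × 5 = 2.475 (a 5-second window = 5 seconds).
P(N = 6) = e^(−2.475) · 2.475^6/6! ≈ 0.0269.

0.0269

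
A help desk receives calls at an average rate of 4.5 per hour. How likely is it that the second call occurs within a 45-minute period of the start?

0.8503

Over the interval, μ = 4.5 × 0.75 = 3.375 (a 45-minute period = 0.75 hours).
The second arrival falls in the interval iff at least 2 events occur there: P(S_2 ≤ t) = P(N ≥ 2) = 1 − P(N ≤ 1) ≈ 0.8503.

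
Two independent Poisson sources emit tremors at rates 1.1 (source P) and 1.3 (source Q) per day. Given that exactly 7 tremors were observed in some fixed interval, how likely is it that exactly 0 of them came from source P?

Given the total, each event is independently from source P with probability p = λ_P/(λ_P+λ_Q) = 1.1/2.4 ≈ 0.4583.
So K ~ Binomial(7, 1.1/2.4): P(K = 0) = C(7,0) · (1.1/2.4)^0 · (1.3/2.4)^7 ≈ 0.0137.

0.0137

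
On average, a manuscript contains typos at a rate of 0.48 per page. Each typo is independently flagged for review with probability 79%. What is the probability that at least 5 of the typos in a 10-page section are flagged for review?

Thinning: the typos that are flagged for review themselves form a Poisson process with rate 0.79 × 0.48 = 0.3792 per page.
Over the interval, μ = 0.3792 × 10 = 3.792 (a 10-page section = 10 pages).
P(N ≥ 5) = 1 − P(N ≤ 4) ≈ 0.3306.

0.3306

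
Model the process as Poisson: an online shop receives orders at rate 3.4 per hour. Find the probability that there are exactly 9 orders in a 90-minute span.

Over the interval, μ = 3.4 × 1.5 = 5.1 (a 90-minute span = 1.5 hours).
P(N = 9) = e^(−μ) μ^9/9! = e^(−5.1) · 5.1^9/362880 ≈ 0.0392.

0.0392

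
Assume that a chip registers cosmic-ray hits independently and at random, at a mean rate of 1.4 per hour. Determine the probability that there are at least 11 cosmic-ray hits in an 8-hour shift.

Over the interval, μ = 1.4 × 8 = 11.2 (an 8-hour shift = 8 hours).
P(N ≥ 11) = 1 − P(N ≤ 10) = 1 − Σ_{j=0}^{10} e^(−μ) μ^j/j! ≈ 0.5638.

0.5638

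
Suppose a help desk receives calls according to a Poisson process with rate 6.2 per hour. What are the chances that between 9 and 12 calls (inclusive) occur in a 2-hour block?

Over the interval, μ = 6.2 × 2 = 12.4 (a 2-hour block = 2 hours).
P(9 ≤ N ≤ 12) = Σ_{j=9}^{12} e^(−12.4) · 12.4^j/j! ≈ 0.3998.

0.3998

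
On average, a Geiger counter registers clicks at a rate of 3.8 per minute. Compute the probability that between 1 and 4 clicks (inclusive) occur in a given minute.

0.6455

With mean μ = 3.8 per minute,
P(1 ≤ N ≤ 4) = Σ_{j=1}^{4} e^(−3.8) · 3.8^j/j! ≈ 0.6455.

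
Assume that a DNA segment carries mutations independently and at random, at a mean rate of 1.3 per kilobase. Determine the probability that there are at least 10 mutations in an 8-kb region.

Over the interval, μ = 1.3 × 8 = 10.4 (an 8-kb region = 8 kilobases).
P(N ≥ 10) = 1 − P(N ≤ 9) = 1 − Σ_{j=0}^{9} e^(−μ) μ^j/j! ≈ 0.5910.

0.5910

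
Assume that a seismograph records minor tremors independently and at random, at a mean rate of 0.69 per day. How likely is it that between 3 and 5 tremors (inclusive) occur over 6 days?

Over the interval, μ = 0.69 × 6 = 4.14 (6 days).
P(3 ≤ N ≤ 5) = Σ_{j=3}^{5} e^(−4.14) · 4.14^j/j! ≈ 0.5446.

0.5446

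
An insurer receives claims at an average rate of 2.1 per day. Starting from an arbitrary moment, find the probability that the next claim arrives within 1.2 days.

0.9195

Inter-arrival times are exponential with rate λ = 2.1 per day.
P(T ≤ 1.2) = 1 − e^(−λt) = 1 − e^(−2.1 × 1.2) = 1 − e^(−2.52) ≈ 0.9195.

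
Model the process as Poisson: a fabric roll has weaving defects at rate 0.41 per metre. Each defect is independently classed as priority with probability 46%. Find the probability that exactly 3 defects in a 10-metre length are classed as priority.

Thinning: the defects that are classed as priority themselves form a Poisson process with rate 0.46 × 0.41 = 0.1886 per metre.
Over the interval, μ = 0.1886 × 10 = 1.886 (a 10-metre length = 10 metres).
P(N = 3) = e^(−1.886) · 1.886^3/3! ≈ 0.1696.

0.1696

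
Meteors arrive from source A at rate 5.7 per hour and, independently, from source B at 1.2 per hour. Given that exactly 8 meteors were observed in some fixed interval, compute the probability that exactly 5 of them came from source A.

Given the total, each event is independently from source A with probability p = λ_A/(λ_A+λ_B) = 5.7/6.9 ≈ 0.8261.
So K ~ Binomial(8, 5.7/6.9): P(K = 5) = C(8,5) · (5.7/6.9)^5 · (1.2/6.9)^3 ≈ 0.1133.

0.1133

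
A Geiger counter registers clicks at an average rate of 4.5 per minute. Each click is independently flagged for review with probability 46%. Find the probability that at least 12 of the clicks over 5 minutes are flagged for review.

0.3436

Thinning: the clicks that are flagged for review themselves form a Poisson process with rate 0.46 × 4.5 = 2.07 per minute.
Over the interval, μ = 2.07 × 5 = 10.35 (5 minutes).
P(N ≥ 12) = 1 − P(N ≤ 11) ≈ 0.3436.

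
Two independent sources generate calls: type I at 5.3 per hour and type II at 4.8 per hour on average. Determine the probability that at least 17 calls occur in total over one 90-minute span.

Independent Poisson processes superpose: combined rate λ = 5.3 + 4.8 = 10.1 per hour.
Over the interval, μ = 10.1 × 1.5 = 15.15 (a 90-minute span = 1.5 hours).
P(N ≥ 17) = 1 − P(N ≤ 16) ≈ 0.3504.

0.3504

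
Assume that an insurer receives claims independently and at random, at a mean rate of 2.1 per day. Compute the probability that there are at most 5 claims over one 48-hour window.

0.7531

Over the interval, μ = 2.1 × 2 = 4.2 (a 48-hour window = 2 days).
P(N ≤ 5) = Σ_{j=0}^{5} e^(−μ) μ^j/j! ≈ 0.7531.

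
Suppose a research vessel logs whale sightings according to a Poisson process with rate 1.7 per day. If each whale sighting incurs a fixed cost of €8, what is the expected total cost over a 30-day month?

E[N] = 1.7 × 30 = 51 (a 30-day month = 30 days); E[cost] = 51 × €8 = €408.

€408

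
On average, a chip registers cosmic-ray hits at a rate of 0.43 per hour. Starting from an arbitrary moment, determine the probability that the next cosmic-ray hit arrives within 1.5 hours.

0.4753

Inter-arrival times are exponential with rate λ = 0.43 per hour.
P(T ≤ 1.5) = 1 − e^(−λt) = 1 − e^(−0.43 × 1.5) = 1 − e^(−0.645) ≈ 0.4753.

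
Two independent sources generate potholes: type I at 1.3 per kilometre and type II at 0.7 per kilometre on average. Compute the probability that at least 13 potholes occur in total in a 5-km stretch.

Independent Poisson processes superpose: combined rate λ = 1.3 + 0.7 = 2 per kilometre.
Over the interval, μ = 2 × 5 = 10 (a 5-km stretch = 5 kilometres).
P(N ≥ 13) = 1 − P(N ≤ 12) ≈ 0.2084.

0.2084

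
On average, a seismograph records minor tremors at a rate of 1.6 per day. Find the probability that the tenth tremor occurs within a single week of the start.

Over the interval, μ = 1.6 × 7 = 11.2 (a week = 7 days).
The tenth arrival falls in the interval iff at least 10 events occur there: P(S_10 ≤ t) = P(N ≥ 10) = 1 − P(N ≤ 9) ≈ 0.6808.

0.6808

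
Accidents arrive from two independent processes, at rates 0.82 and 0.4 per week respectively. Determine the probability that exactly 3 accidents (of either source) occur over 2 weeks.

0.2110

Independent Poisson processes superpose: combined rate λ = 0.82 + 0.4 = 1.22 per week.
Over the interval, μ = 1.22 × 2 = 2.44 (2 weeks).
P(N = 3) = e^(−2.44) · 2.44^3/3! ≈ 0.2110.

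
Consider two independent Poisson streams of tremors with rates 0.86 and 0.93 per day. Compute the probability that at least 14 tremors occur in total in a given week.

0.3754

Independent Poisson processes superpose: combined rate λ = 0.86 + 0.93 = 1.79 per day.
Over the interval, μ = 1.79 × 7 = 12.53 (a week = 7 days).
P(N ≥ 14) = 1 − P(N ≤ 13) ≈ 0.3754.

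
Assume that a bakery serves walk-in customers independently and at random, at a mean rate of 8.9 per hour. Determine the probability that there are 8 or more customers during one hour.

With mean μ = 8.9 per hour,
P(N ≥ 8) = 1 − P(N ≤ 7) = 1 − Σ_{j=0}^{7} e^(−μ) μ^j/j! ≈ 0.6643.

0.6643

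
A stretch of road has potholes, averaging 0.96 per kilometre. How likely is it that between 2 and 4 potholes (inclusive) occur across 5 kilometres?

Over the interval, μ = 0.96 × 5 = 4.8 (5 kilometres).
P(2 ≤ N ≤ 4) = Σ_{j=2}^{4} e^(−4.8) · 4.8^j/j! ≈ 0.4285.

0.4285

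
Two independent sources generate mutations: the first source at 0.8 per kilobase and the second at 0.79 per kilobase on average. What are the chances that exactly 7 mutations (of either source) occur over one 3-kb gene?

Independent Poisson processes superpose: combined rate λ = 0.8 + 0.79 = 1.59 per kilobase.
Over the interval, μ = 1.59 × 3 = 4.77 (a 3-kb gene = 3 kilobases).
P(N = 7) = e^(−4.77) · 4.77^7/7! ≈ 0.0945.

0.0945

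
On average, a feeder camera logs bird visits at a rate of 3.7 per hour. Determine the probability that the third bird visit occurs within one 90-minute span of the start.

Over the interval, μ = 3.7 × 1.5 = 5.55 (a 90-minute span = 1.5 hours).
The third arrival falls in the interval iff at least 3 events occur there: P(S_3 ≤ t) = P(N ≥ 3) = 1 − P(N ≤ 2) ≈ 0.9147.

0.9147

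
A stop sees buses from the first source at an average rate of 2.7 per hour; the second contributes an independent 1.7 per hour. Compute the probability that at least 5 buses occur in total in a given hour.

Independent Poisson processes superpose: combined rate λ = 2.7 + 1.7 = 4.4 per hour.
So μ = 4.4.
P(N ≥ 5) = 1 − P(N ≤ 4) ≈ 0.4488.

0.4488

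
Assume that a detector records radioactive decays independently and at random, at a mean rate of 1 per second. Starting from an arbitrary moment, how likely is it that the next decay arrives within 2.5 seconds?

Inter-arrival times are exponential with rate λ = 1 per second.
P(T ≤ 2.5) = 1 − e^(−λt) = 1 − e^(−1 × 2.5) = 1 − e^(−2.5) ≈ 0.9179.

0.9179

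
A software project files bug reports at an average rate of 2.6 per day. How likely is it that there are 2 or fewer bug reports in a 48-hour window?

Over the interval, μ = 2.6 × 2 = 5.2 (a 48-hour window = 2 days).
P(N ≤ 2) = Σ_{j=0}^{2} e^(−μ) μ^j/j! ≈ 0.1088.

0.1088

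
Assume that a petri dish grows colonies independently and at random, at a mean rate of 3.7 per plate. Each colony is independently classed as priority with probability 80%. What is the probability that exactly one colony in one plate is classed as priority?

Thinning: the colonies that are classed as priority themselves form a Poisson process with rate 0.8 × 3.7 = 2.96 per plate.
So μ = 2.96.
P(N = 1) = e^(−2.96) · 2.96^1/1! ≈ 0.1534.

0.1534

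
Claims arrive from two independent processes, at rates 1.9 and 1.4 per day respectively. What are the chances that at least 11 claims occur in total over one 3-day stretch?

0.4045

Independent Poisson processes superpose: combined rate λ = 1.9 + 1.4 = 3.3 per day.
Over the interval, μ = 3.3 × 3 = 9.9 (a 3-day stretch = 3 days).
P(N ≥ 11) = 1 − P(N ≤ 10) ≈ 0.4045.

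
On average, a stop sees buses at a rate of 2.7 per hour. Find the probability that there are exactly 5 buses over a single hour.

With mean μ = 2.7 per hour,
P(N = 5) = e^(−μ) μ^5/5! = e^(−2.7) · 2.7^5/120 ≈ 0.0804.

0.0804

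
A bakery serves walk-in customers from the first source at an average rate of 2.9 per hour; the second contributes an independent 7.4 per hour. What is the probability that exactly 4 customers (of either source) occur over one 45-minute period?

0.0655

Independent Poisson processes superpose: combined rate λ = 2.9 + 7.4 = 10.3 per hour.
Over the interval, μ = 10.3 × 0.75 = 7.725 (a 45-minute period = 0.75 hours).
P(N = 4) = e^(−7.725) · 7.725^4/4! ≈ 0.0655.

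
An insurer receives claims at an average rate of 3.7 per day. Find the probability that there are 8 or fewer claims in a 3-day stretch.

Over the interval, μ = 3.7 × 3 = 11.1 (a 3-day stretch = 3 days).
P(N ≤ 8) = Σ_{j=0}^{8} e^(−μ) μ^j/j! ≈ 0.2232.

0.2232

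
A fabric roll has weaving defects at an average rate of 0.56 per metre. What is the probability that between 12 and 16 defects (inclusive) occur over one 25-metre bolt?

Over the interval, μ = 0.56 × 25 = 14 (a 25-metre bolt = 25 metres).
P(12 ≤ N ≤ 16) = Σ_{j=12}^{16} e^(−14) · 14^j/j! ≈ 0.4959.

0.4959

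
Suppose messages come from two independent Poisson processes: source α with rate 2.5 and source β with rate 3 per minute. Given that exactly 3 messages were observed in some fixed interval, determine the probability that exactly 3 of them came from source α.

0.0939

Given the total, each event is independently from source α with probability p = λ_α/(λ_α+λ_β) = 2.5/5.5 ≈ 0.4545.
So K ~ Binomial(3, 2.5/5.5): P(K = 3) = C(3,3) · (2.5/5.5)^3 · (3/5.5)^0 ≈ 0.0939.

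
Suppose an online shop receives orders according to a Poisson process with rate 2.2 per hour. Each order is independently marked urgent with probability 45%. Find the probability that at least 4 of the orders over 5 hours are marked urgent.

0.7279

Thinning: the orders that are marked urgent themselves form a Poisson process with rate 0.45 × 2.2 = 0.99 per hour.
Over the interval, μ = 0.99 × 5 = 4.95 (5 hours).
P(N ≥ 4) = 1 − P(N ≤ 3) ≈ 0.7279.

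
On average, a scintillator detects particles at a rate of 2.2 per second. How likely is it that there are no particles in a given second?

With mean μ = 2.2 per second,
P(N = 0) = e^(−μ) μ^0/0! = e^(−2.2) · 2.2^0/1 ≈ 0.1108.

0.1108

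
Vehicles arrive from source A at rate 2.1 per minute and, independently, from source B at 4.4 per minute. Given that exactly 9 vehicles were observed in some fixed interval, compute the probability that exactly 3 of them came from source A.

Given the total, each event is independently from source A with probability p = λ_A/(λ_A+λ_B) = 2.1/6.5 ≈ 0.3231.
So K ~ Binomial(9, 2.1/6.5): P(K = 3) = C(9,3) · (2.1/6.5)^3 · (4.4/6.5)^6 ≈ 0.2725.

0.2725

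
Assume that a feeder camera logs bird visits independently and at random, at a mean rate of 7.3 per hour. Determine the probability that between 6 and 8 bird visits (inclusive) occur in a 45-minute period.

0.3633

Over the interval, μ = 7.3 × 0.75 = 5.475 (a 45-minute period = 0.75 hours).
P(6 ≤ N ≤ 8) = Σ_{j=6}^{8} e^(−5.475) · 5.475^j/j! ≈ 0.3633.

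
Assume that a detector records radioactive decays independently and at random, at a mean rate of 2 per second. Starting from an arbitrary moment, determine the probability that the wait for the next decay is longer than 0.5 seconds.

0.3679

The wait for the next event is exponential with rate λ = 2 per second.
P(T > 0.5) = e^(−λt) = e^(−2 × 0.5) = e^(−1) ≈ 0.3679.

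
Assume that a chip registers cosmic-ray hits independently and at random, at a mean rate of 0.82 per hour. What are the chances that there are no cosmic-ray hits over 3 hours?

Over the interval, μ = 0.82 × 3 = 2.46 (3 hours).
P(N = 0) = e^(−μ) μ^0/0! = e^(−2.46) · 2.46^0/1 ≈ 0.0854.

0.0854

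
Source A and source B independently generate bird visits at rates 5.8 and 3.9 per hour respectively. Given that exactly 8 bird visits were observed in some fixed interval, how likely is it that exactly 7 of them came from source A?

0.0879

Given the total, each event is independently from source A with probability p = λ_A/(λ_A+λ_B) = 5.8/9.7 ≈ 0.5979.
So K ~ Binomial(8, 5.8/9.7): P(K = 7) = C(8,7) · (5.8/9.7)^7 · (3.9/9.7)^1 ≈ 0.0879.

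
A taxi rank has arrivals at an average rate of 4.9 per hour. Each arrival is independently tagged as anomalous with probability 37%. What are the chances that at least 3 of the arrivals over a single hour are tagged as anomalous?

Thinning: the arrivals that are tagged as anomalous themselves form a Poisson process with rate 0.37 × 4.9 = 1.813 per hour.
So μ = 1.813.
P(N ≥ 3) = 1 − P(N ≤ 2) ≈ 0.2729.

0.2729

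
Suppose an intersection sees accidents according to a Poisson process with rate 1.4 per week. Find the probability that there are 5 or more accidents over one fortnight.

Over the interval, μ = 1.4 × 2 = 2.8 (a fortnight = 2 weeks).
P(N ≥ 5) = 1 − P(N ≤ 4) = 1 − Σ_{j=0}^{4} e^(−μ) μ^j/j! ≈ 0.1523.

0.1523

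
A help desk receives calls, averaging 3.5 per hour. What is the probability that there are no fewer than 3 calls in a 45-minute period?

Over the interval, μ = 3.5 × 0.75 = 2.625 (a 45-minute period = 0.75 hours).
P(N ≥ 3) = 1 − P(N ≤ 2) = 1 − Σ_{j=0}^{2} e^(−μ) μ^j/j! ≈ 0.4878.

0.4878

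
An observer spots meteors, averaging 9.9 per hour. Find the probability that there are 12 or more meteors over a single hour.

With mean μ = 9.9 per hour,
P(N ≥ 12) = 1 − P(N ≤ 11) = 1 − Σ_{j=0}^{11} e^(−μ) μ^j/j! ≈ 0.2919.

0.2919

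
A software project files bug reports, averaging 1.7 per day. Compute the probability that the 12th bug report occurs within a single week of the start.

0.5269

Over the interval, μ = 1.7 × 7 = 11.9 (a week = 7 days).
The 12th arrival falls in the interval iff at least 12 events occur there: P(S_12 ≤ t) = P(N ≥ 12) = 1 − P(N ≤ 11) ≈ 0.5269.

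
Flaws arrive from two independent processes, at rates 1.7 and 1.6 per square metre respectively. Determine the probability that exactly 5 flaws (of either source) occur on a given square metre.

0.1203

Independent Poisson processes superpose: combined rate λ = 1.7 + 1.6 = 3.3 per square metre.
So μ = 3.3.
P(N = 5) = e^(−3.3) · 3.3^5/5! ≈ 0.1203.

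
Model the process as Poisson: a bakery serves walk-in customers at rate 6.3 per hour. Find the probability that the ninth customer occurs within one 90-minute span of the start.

Over the interval, μ = 6.3 × 1.5 = 9.45 (a 90-minute span = 1.5 hours).
The ninth arrival falls in the interval iff at least 9 events occur there: P(S_9 ≤ t) = P(N ≥ 9) = 1 − P(N ≤ 8) ≈ 0.6020.

0.6020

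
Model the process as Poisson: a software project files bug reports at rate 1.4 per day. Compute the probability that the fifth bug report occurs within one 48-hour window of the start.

Over the interval, μ = 1.4 × 2 = 2.8 (a 48-hour window = 2 days).
The fifth arrival falls in the interval iff at least 5 events occur there: P(S_5 ≤ t) = P(N ≥ 5) = 1 − P(N ≤ 4) ≈ 0.1523.

0.1523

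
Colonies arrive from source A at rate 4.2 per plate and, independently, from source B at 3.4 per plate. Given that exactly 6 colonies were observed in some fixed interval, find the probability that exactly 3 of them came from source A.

Given the total, each event is independently from source A with probability p = λ_A/(λ_A+λ_B) = 4.2/7.6 ≈ 0.5526.
So K ~ Binomial(6, 4.2/7.6): P(K = 3) = C(6,3) · (4.2/7.6)^3 · (3.4/7.6)^3 ≈ 0.3022.

0.3022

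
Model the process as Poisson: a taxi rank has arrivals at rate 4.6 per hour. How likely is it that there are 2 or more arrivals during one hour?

0.9437

With mean μ = 4.6 per hour,
P(N ≥ 2) = 1 − P(N ≤ 1) = 1 − Σ_{j=0}^{1} e^(−μ) μ^j/j! ≈ 0.9437.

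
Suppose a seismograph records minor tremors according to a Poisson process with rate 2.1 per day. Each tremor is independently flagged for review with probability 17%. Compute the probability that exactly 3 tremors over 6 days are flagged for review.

0.1923

Thinning: the tremors that are flagged for review themselves form a Poisson process with rate 0.17 × 2.1 = 0.357 per day.
Over the interval, μ = 0.357 × 6 = 2.142 (6 days).
P(N = 3) = e^(−2.142) · 2.142^3/3! ≈ 0.1923.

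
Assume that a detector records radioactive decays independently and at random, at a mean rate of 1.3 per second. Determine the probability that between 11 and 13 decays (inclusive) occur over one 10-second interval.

0.3214

Over the interval, μ = 1.3 × 10 = 13 (a 10-second interval = 10 seconds).
P(11 ≤ N ≤ 13) = Σ_{j=11}^{13} e^(−13) · 13^j/j! ≈ 0.3214.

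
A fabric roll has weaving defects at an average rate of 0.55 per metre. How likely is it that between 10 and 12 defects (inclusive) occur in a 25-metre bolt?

0.2617

Over the interval, μ = 0.55 × 25 = 13.75 (a 25-metre bolt = 25 metres).
P(10 ≤ N ≤ 12) = Σ_{j=10}^{12} e^(−13.75) · 13.75^j/j! ≈ 0.2617.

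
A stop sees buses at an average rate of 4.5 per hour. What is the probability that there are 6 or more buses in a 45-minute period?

Over the interval, μ = 4.5 × 0.75 = 3.375 (a 45-minute period = 0.75 hours).
P(N ≥ 6) = 1 − P(N ≤ 5) = 1 − Σ_{j=0}^{5} e^(−μ) μ^j/j! ≈ 0.1263.

0.1263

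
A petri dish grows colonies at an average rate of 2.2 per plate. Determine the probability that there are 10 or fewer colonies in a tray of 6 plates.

Over the interval, μ = 2.2 × 6 = 13.2 (a tray of 6 plates = 6 plates).
P(N ≤ 10) = Σ_{j=0}^{10} e^(−μ) μ^j/j! ≈ 0.2349.

0.2349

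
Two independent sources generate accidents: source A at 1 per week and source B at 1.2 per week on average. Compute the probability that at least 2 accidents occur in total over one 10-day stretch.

0.8212

Independent Poisson processes superpose: combined rate λ = 1 + 1.2 = 2.2 per week.
Over the interval, μ = 2.2 × 10/7 ≈ 3.14286 (a 10-day stretch = 10/7 weeks).
P(N ≥ 2) = 1 − P(N ≤ 1) ≈ 0.8212.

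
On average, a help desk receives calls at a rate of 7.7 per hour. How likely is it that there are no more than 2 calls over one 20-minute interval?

0.5268

Over the interval, μ = 7.7 × 1/3 ≈ 2.56667 (a 20-minute interval = 1/3 hours).
P(N ≤ 2) = Σ_{j=0}^{2} e^(−μ) μ^j/j! ≈ 0.5268.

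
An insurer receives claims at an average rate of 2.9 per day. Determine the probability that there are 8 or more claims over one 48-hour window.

Over the interval, μ = 2.9 × 2 = 5.8 (a 48-hour window = 2 days).
P(N ≥ 8) = 1 − P(N ≤ 7) = 1 − Σ_{j=0}^{7} e^(−μ) μ^j/j! ≈ 0.2290.

0.2290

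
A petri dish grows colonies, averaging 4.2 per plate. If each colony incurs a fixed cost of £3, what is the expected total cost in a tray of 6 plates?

E[N] = 4.2 × 6 = 25.2 (a tray of 6 plates = 6 plates); E[cost] = 25.2 × £3 = £75.6.

£75.6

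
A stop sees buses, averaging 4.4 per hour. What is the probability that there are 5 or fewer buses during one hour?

With mean μ = 4.4 per hour,
P(N ≤ 5) = Σ_{j=0}^{5} e^(−μ) μ^j/j! ≈ 0.7199.

0.7199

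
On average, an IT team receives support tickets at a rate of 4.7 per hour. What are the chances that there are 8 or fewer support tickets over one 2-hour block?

Over the interval, μ = 4.7 × 2 = 9.4 (a 2-hour block = 2 hours).
P(N ≤ 8) = Σ_{j=0}^{8} e^(−μ) μ^j/j! ≈ 0.4042.

0.4042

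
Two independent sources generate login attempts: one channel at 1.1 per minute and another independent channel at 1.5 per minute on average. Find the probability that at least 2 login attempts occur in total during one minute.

Independent Poisson processes superpose: combined rate λ = 1.1 + 1.5 = 2.6 per minute.
So μ = 2.6.
P(N ≥ 2) = 1 − P(N ≤ 1) ≈ 0.7326.

0.7326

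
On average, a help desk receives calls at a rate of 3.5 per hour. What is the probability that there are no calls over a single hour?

With mean μ = 3.5 per hour,
P(N = 0) = e^(−μ) μ^0/0! = e^(−3.5) · 3.5^0/1 ≈ 0.0302.

0.0302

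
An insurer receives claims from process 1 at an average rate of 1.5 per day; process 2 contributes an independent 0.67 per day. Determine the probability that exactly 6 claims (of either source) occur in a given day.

Independent Poisson processes superpose: combined rate λ = 1.5 + 0.67 = 2.17 per day.
So μ = 2.17.
P(N = 6) = e^(−2.17) · 2.17^6/6! ≈ 0.0166.

0.0166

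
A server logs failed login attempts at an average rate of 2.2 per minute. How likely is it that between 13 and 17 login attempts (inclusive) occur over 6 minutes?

0.4378

Over the interval, μ = 2.2 × 6 = 13.2 (6 minutes).
P(13 ≤ N ≤ 17) = Σ_{j=13}^{17} e^(−13.2) · 13.2^j/j! ≈ 0.4378.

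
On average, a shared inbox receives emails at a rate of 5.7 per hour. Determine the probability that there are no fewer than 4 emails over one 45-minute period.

Over the interval, μ = 5.7 × 0.75 = 4.275 (a 45-minute period = 0.75 hours).
P(N ≥ 4) = 1 − P(N ≤ 3) = 1 − Σ_{j=0}^{3} e^(−μ) μ^j/j! ≈ 0.6183.

0.6183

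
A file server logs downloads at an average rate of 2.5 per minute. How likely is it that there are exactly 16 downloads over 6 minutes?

Over the interval, μ = 2.5 × 6 = 15 (6 minutes).
P(N = 16) = e^(−μ) μ^16/16! = e^(−15) · 15^16/20922789888000 ≈ 0.0960.

0.0960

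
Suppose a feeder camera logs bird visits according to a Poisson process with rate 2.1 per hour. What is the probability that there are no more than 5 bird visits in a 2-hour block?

0.7531

Over the interval, μ = 2.1 × 2 = 4.2 (a 2-hour block = 2 hours).
P(N ≤ 5) = Σ_{j=0}^{5} e^(−μ) μ^j/j! ≈ 0.7531.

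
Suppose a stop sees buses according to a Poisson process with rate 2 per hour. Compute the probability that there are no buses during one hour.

With mean μ = 2 per hour,
P(N = 0) = e^(−μ) μ^0/0! = e^(−2) · 2^0/1 ≈ 0.1353.

0.1353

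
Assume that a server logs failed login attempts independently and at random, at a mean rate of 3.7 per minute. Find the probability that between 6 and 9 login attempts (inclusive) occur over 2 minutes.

0.5352

Over the interval, μ = 3.7 × 2 = 7.4 (2 minutes).
P(6 ≤ N ≤ 9) = Σ_{j=6}^{9} e^(−7.4) · 7.4^j/j! ≈ 0.5352.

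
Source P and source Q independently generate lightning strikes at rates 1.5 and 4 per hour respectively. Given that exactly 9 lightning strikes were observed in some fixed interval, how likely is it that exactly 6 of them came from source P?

0.0133

Given the total, each event is independently from source P with probability p = λ_P/(λ_P+λ_Q) = 1.5/5.5 ≈ 0.2727.
So K ~ Binomial(9, 1.5/5.5): P(K = 6) = C(9,6) · (1.5/5.5)^6 · (4/5.5)^3 ≈ 0.0133.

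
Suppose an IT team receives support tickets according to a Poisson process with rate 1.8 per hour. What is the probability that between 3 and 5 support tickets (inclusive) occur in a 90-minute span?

0.4496

Over the interval, μ = 1.8 × 1.5 = 2.7 (a 90-minute span = 1.5 hours).
P(3 ≤ N ≤ 5) = Σ_{j=3}^{5} e^(−2.7) · 2.7^j/j! ≈ 0.4496.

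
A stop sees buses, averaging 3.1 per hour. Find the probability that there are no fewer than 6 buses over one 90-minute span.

Over the interval, μ = 3.1 × 1.5 = 4.65 (a 90-minute span = 1.5 hours).
P(N ≥ 6) = 1 − P(N ≤ 5) = 1 − Σ_{j=0}^{5} e^(−μ) μ^j/j! ≈ 0.3229.

0.3229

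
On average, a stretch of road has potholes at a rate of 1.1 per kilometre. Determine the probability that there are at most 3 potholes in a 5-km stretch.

0.2017

Over the interval, μ = 1.1 × 5 = 5.5 (a 5-km stretch = 5 kilometres).
P(N ≤ 3) = Σ_{j=0}^{3} e^(−μ) μ^j/j! ≈ 0.2017.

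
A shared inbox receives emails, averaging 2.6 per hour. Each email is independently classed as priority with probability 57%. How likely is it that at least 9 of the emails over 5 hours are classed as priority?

0.3257

Thinning: the emails that are classed as priority themselves form a Poisson process with rate 0.57 × 2.6 = 1.482 per hour.
Over the interval, μ = 1.482 × 5 = 7.41 (5 hours).
P(N ≥ 9) = 1 − P(N ≤ 8) ≈ 0.3257.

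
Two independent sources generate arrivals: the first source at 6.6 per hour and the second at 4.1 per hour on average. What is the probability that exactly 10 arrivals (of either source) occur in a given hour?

0.1222

Independent Poisson processes superpose: combined rate λ = 6.6 + 4.1 = 10.7 per hour.
So μ = 10.7.
P(N = 10) = e^(−10.7) · 10.7^10/10! ≈ 0.1222.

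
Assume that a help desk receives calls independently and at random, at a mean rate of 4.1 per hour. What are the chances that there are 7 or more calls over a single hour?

0.1214

With mean μ = 4.1 per hour,
P(N ≥ 7) = 1 − P(N ≤ 6) = 1 − Σ_{j=0}^{6} e^(−μ) μ^j/j! ≈ 0.1214.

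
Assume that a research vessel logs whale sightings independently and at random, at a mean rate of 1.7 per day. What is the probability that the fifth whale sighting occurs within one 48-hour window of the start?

0.2558

Over the interval, μ = 1.7 × 2 = 3.4 (a 48-hour window = 2 days).
The fifth arrival falls in the interval iff at least 5 events occur there: P(S_5 ≤ t) = P(N ≥ 5) = 1 − P(N ≤ 4) ≈ 0.2558.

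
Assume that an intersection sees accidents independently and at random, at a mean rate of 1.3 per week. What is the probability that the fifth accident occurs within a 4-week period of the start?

0.5939

Over the interval, μ = 1.3 × 4 = 5.2 (a 4-week period = 4 weeks).
The fifth arrival falls in the interval iff at least 5 events occur there: P(S_5 ≤ t) = P(N ≥ 5) = 1 − P(N ≤ 4) ≈ 0.5939.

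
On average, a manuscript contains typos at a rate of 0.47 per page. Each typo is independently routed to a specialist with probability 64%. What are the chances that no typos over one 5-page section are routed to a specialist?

0.2222

Thinning: the typos that are routed to a specialist themselves form a Poisson process with rate 0.64 × 0.47 = 0.3008 per page.
Over the interval, μ = 0.3008 × 5 = 1.504 (a 5-page section = 5 pages).
P(N = 0) = e^(−1.504) · 1.504^0/0! ≈ 0.2222.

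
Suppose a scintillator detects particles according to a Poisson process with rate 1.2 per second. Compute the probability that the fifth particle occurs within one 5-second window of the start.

Over the interval, μ = 1.2 × 5 = 6 (a 5-second window = 5 seconds).
The fifth arrival falls in the interval iff at least 5 events occur there: P(S_5 ≤ t) = P(N ≥ 5) = 1 − P(N ≤ 4) ≈ 0.7149.

0.7149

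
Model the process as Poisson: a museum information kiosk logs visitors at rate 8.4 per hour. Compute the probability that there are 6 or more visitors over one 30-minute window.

0.2469

Over the interval, μ = 8.4 × 0.5 = 4.2 (a 30-minute window = 0.5 hours).
P(N ≥ 6) = 1 − P(N ≤ 5) = 1 − Σ_{j=0}^{5} e^(−μ) μ^j/j! ≈ 0.2469.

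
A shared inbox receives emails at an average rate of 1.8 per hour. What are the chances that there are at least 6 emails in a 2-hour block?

Over the interval, μ = 1.8 × 2 = 3.6 (a 2-hour block = 2 hours).
P(N ≥ 6) = 1 − P(N ≤ 5) = 1 − Σ_{j=0}^{5} e^(−μ) μ^j/j! ≈ 0.1559.

0.1559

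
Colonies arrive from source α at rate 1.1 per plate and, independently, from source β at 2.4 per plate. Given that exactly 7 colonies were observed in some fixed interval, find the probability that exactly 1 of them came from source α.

Given the total, each event is independently from source α with probability p = λ_α/(λ_α+λ_β) = 1.1/3.5 ≈ 0.3143.
So K ~ Binomial(7, 1.1/3.5): P(K = 1) = C(7,1) · (1.1/3.5)^1 · (2.4/3.5)^6 ≈ 0.2287.

0.2287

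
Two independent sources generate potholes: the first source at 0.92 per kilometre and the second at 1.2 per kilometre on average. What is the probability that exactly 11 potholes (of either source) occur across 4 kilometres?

Independent Poisson processes superpose: combined rate λ = 0.92 + 1.2 = 2.12 per kilometre.
Over the interval, μ = 2.12 × 4 = 8.48 (4 kilometres).
P(N = 11) = e^(−8.48) · 8.48^11/11! ≈ 0.0848.

0.0848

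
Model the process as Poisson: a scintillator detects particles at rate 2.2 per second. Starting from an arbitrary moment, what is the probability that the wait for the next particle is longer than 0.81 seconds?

The wait for the next event is exponential with rate λ = 2.2 per second.
P(T > 0.81) = e^(−λt) = e^(−2.2 × 0.81) = e^(−1.782) ≈ 0.1683.

0.1683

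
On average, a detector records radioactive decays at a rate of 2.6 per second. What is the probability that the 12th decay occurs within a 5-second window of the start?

0.6468

Over the interval, μ = 2.6 × 5 = 13 (a 5-second window = 5 seconds).
The 12th arrival falls in the interval iff at least 12 events occur there: P(S_12 ≤ t) = P(N ≥ 12) = 1 − P(N ≤ 11) ≈ 0.6468.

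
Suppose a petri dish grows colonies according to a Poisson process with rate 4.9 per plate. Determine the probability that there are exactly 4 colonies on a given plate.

0.1789

With mean μ = 4.9 per plate,
P(N = 4) = e^(−μ) μ^4/4! = e^(−4.9) · 4.9^4/24 ≈ 0.1789.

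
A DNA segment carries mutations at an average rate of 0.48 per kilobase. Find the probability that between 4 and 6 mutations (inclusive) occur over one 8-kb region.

Over the interval, μ = 0.48 × 8 = 3.84 (an 8-kb region = 8 kilobases).
P(4 ≤ N ≤ 6) = Σ_{j=4}^{6} e^(−3.84) · 3.84^j/j! ≈ 0.4400.

0.4400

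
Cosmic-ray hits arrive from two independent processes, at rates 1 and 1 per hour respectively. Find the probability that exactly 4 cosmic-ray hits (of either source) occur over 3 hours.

0.1339

Independent Poisson processes superpose: combined rate λ = 1 + 1 = 2 per hour.
Over the interval, μ = 2 × 3 = 6 (3 hours).
P(N = 4) = e^(−6) · 6^4/4! ≈ 0.1339.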